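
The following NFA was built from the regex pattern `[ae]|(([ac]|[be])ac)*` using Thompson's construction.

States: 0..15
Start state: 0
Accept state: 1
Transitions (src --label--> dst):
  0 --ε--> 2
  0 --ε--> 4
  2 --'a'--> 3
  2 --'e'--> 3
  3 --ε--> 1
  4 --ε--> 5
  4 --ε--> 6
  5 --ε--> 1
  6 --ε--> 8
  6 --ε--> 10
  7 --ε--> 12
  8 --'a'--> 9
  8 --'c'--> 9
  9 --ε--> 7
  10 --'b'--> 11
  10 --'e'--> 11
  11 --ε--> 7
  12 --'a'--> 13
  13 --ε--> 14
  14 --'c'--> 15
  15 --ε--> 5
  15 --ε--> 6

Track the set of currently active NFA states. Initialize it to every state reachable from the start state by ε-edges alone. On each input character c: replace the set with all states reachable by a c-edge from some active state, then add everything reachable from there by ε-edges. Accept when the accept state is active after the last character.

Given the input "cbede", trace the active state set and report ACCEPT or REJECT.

Answer: REJECT

Trace:
S₀ = ε-closure({0}) = {0,1,2,4,5,6,8,10}
'c' @ 1: {7,9,12}
'b' @ 2: {}  — no active states
rest 'ede' ignored (set empty)
end set {} — state 1 not in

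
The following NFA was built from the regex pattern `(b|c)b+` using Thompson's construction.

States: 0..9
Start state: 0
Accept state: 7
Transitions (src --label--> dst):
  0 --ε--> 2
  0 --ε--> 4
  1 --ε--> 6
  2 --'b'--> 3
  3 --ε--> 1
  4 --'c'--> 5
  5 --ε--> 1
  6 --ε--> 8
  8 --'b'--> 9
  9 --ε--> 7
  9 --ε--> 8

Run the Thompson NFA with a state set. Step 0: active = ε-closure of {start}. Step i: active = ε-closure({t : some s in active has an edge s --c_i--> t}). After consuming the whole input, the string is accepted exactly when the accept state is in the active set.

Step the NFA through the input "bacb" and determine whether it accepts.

S₀ = ε-closure({0}) = {0,2,4}
'b' @ 1: {1,3,6,8}
'a' @ 2: {}  — no active states
rest 'cb' ignored (set empty)
after full input: {}  (accept=7 not in)

Answer: REJECT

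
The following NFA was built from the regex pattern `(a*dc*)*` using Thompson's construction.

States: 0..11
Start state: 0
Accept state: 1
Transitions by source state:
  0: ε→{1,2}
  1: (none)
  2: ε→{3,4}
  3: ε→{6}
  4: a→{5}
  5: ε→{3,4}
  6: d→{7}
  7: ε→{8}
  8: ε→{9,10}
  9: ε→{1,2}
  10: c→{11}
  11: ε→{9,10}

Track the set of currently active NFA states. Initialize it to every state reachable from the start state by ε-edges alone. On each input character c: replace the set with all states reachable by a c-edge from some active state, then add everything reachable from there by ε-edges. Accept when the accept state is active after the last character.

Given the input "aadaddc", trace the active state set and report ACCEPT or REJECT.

Answer: ACCEPT

Derivation:
initial (ε-close {0}): {0,1,2,3,4,6}
'a' @ 1: {3,4,5,6}
'a' @ 2: {3,4,5,6}
'd' @ 3: {1,2,3,4,6,7,8,9,10}  (accept∈set)
'a' @ 4: {3,4,5,6}
'd' @ 5: {1,2,3,4,6,7,8,9,10}  (accept∈set)
'd' @ 6: {1,2,3,4,6,7,8,9,10}  (accept∈set)
'c' @ 7: {1,2,3,4,6,9,10,11}  (accept∈set)
end set {1,2,3,4,6,9,10,11} — state 1 in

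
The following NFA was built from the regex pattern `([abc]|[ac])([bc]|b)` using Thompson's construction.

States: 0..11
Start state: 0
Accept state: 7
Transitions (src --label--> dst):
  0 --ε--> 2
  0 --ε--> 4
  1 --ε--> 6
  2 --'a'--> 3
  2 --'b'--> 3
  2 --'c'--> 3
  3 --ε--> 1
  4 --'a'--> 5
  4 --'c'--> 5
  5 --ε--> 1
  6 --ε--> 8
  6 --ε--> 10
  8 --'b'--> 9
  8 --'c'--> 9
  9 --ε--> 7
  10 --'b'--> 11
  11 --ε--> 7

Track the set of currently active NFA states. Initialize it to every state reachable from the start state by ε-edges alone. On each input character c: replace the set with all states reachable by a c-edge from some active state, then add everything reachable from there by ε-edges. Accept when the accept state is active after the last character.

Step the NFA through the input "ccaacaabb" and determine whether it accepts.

Answer: REJECT

Trace:
initial (ε-close {0}): {0,2,4}
'c' @ 1: {1,3,5,6,8,10}
'c' @ 2: {7,9}  ✓accept
'a' @ 3: {}  — no active states
rest 'acaabb' ignored (set empty)
end set {} — state 7 not in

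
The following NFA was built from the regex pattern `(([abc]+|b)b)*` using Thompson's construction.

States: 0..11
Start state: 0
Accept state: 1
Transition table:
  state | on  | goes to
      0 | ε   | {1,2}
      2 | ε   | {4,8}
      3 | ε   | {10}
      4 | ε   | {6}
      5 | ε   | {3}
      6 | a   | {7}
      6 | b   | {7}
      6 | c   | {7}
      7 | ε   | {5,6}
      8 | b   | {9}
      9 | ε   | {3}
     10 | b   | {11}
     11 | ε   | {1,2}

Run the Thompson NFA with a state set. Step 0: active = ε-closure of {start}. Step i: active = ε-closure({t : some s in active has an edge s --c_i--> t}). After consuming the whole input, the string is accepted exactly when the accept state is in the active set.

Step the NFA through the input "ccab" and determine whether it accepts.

initial (ε-close {0}): {0,1,2,4,6,8}
'c' @ 1: {3,5,6,7,10}
'c' @ 2: {3,5,6,7,10}
'a' @ 3: {3,5,6,7,10}
'b' @ 4: {1,2,3,4,5,6,7,8,10,11}  (accept∈set)
end set {1,2,3,4,5,6,7,8,10,11} — state 1 in

Answer: ACCEPT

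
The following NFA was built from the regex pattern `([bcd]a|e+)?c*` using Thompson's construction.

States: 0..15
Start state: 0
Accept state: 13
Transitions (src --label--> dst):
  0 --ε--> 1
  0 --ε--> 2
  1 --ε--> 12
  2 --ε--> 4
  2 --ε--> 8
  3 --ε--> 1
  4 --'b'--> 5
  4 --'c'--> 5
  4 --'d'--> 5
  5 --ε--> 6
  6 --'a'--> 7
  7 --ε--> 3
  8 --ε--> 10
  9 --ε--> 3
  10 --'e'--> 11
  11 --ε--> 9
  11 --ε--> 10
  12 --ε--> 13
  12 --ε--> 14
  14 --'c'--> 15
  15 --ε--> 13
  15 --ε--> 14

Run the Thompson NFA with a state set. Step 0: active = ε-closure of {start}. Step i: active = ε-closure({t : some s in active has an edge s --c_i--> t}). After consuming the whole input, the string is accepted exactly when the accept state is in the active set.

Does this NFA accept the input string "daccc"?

start: ε-closure({0}) = {0,1,2,4,8,10,12,13,14}
'd' @ 1: {5,6}
'a' @ 2: {1,3,7,12,13,14}  [accepting]
'c' @ 3: {13,14,15}  [accepting]
'c' @ 4: {13,14,15}  [accepting]
'c' @ 5: {13,14,15}  [accepting]
final: {13,14,15}; accept 13 in set

Answer: ACCEPT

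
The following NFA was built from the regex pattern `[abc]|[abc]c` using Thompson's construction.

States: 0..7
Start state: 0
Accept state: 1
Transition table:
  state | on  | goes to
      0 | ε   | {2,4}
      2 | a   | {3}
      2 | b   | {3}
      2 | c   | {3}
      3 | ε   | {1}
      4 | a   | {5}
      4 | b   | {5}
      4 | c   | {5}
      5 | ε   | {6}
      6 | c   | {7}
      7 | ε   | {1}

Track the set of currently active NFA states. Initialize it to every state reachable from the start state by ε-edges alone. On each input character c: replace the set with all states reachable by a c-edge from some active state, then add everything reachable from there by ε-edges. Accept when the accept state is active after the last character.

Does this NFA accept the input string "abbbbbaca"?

Answer: REJECT

Derivation:
S₀ = ε-closure({0}) = {0,2,4}
'a' @ 1: {1,3,5,6}  (accept∈set)
'b' @ 2: {}  — no active states
rest 'bbbbaca' ignored (set empty)
after full input: {}  (accept=1 not in)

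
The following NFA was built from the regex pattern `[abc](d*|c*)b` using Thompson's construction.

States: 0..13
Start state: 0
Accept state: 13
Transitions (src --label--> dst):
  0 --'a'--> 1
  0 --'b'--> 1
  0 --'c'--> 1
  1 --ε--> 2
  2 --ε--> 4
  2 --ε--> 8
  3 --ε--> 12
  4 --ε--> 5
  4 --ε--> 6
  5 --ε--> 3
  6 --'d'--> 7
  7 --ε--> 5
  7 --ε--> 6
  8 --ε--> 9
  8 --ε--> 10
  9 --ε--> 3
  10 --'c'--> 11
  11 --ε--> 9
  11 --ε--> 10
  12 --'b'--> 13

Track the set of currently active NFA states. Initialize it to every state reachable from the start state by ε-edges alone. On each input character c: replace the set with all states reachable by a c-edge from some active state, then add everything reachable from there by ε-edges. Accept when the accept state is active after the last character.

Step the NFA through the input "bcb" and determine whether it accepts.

Answer: ACCEPT

Derivation:
initial (ε-close {0}): {0}
'b' @ 1: {1,2,3,4,5,6,8,9,10,12}
'c' @ 2: {3,9,10,11,12}
'b' @ 3: {13}  (accept∈set)
end set {13} — state 13 in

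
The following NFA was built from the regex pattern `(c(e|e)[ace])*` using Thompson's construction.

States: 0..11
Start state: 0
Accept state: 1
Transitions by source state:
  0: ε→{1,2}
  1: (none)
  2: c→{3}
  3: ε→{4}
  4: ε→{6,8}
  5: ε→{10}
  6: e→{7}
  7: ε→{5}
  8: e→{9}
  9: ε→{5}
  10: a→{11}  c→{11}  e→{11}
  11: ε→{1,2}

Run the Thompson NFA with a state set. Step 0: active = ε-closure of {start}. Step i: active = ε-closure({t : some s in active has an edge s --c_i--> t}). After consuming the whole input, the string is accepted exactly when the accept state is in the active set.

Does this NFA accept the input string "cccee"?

initial (ε-close {0}): {0,1,2}
'c' @ 1: {3,4,6,8}
'c' @ 2: {}  — dead — no transitions
rest 'cee' ignored (set empty)
final: {}; accept 1 not in set

Answer: REJECT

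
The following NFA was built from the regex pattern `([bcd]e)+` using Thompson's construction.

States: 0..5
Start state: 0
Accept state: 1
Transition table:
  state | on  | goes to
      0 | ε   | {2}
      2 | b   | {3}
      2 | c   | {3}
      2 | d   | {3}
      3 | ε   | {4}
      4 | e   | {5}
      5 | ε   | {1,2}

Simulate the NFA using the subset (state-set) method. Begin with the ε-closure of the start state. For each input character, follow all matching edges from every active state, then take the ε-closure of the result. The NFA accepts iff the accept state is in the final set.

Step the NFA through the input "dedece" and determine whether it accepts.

Answer: ACCEPT

Trace:
initial (ε-close {0}): {0,2}
'd' @ 1: {3,4}
'e' @ 2: {1,2,5}  ✓accept
'd' @ 3: {3,4}
'e' @ 4: {1,2,5}  ✓accept
'c' @ 5: {3,4}
'e' @ 6: {1,2,5}  ✓accept
after full input: {1,2,5}  (accept=1 in)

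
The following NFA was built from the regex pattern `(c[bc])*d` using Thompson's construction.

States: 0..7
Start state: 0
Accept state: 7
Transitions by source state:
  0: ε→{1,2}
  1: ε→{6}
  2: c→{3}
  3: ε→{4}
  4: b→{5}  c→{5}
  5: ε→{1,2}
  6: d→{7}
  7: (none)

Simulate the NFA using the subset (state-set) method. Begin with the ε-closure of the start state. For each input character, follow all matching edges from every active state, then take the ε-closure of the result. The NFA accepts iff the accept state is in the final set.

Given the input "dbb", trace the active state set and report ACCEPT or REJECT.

initial (ε-close {0}): {0,1,2,6}
'd' @ 1: {7}  ✓accept
'b' @ 2: {}  — state set empty
rest 'b' ignored (set empty)
end set {} — state 7 not in

Answer: REJECT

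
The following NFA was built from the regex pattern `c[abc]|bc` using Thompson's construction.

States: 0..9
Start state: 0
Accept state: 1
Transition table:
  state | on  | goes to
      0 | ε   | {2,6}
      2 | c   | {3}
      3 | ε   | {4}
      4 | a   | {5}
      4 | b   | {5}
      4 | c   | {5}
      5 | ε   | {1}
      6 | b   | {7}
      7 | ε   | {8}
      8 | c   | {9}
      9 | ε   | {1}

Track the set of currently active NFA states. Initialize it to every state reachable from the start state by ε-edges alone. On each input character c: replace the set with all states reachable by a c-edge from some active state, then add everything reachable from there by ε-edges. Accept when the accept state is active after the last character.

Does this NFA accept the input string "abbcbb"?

Answer: REJECT

Derivation:
initial (ε-close {0}): {0,2,6}
'a' @ 1: {}  — dead — no transitions
rest 'bbcbb' ignored (set empty)
end set {} — state 1 not in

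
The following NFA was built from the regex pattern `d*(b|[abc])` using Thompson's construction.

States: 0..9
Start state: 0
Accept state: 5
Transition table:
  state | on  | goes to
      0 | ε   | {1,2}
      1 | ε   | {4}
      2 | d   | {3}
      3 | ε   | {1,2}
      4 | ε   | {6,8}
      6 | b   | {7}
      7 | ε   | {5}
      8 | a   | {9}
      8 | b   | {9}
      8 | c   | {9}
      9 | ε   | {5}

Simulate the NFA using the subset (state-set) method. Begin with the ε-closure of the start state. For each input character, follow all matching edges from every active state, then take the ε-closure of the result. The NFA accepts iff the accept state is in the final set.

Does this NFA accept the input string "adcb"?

S₀ = ε-closure({0}) = {0,1,2,4,6,8}
'a' @ 1: {5,9}  (accept∈set)
'd' @ 2: {}  — no active states
rest 'cb' ignored (set empty)
after full input: {}  (accept=5 not in)

Answer: REJECT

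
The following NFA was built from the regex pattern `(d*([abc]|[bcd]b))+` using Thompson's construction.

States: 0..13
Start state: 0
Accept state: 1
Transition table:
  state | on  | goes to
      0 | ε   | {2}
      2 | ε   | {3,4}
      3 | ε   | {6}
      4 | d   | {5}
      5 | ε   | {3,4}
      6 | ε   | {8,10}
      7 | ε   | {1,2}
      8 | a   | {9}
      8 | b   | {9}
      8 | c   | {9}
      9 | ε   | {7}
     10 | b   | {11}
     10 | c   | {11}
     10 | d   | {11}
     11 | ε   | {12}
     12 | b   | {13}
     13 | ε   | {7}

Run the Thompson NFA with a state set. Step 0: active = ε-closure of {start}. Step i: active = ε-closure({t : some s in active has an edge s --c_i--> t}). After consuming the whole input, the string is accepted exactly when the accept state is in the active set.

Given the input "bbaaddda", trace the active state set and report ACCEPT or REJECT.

S₀ = ε-closure({0}) = {0,2,3,4,6,8,10}
'b' @ 1: {1,2,3,4,6,7,8,9,10,11,12}  [accepting]
'b' @ 2: {1,2,3,4,6,7,8,9,10,11,12,13}  [accepting]
'a' @ 3: {1,2,3,4,6,7,8,9,10}  [accepting]
'a' @ 4: {1,2,3,4,6,7,8,9,10}  [accepting]
'd' @ 5: {3,4,5,6,8,10,11,12}
'd' @ 6: {3,4,5,6,8,10,11,12}
'd' @ 7: {3,4,5,6,8,10,11,12}
'a' @ 8: {1,2,3,4,6,7,8,9,10}  [accepting]
end set {1,2,3,4,6,7,8,9,10} — state 1 in

Answer: ACCEPT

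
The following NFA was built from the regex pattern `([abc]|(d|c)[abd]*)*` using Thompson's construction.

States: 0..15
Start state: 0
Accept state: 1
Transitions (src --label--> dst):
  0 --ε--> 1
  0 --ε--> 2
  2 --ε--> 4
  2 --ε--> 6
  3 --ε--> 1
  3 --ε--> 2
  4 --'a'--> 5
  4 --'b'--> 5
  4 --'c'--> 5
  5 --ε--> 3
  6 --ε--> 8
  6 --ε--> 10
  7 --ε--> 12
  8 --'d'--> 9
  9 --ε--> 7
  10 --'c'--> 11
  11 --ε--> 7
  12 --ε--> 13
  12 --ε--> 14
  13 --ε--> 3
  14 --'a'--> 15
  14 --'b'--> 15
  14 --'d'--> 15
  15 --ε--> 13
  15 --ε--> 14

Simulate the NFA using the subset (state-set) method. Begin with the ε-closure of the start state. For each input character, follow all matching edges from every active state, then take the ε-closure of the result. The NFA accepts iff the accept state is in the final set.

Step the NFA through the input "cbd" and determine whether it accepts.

initial (ε-close {0}): {0,1,2,4,6,8,10}
'c' @ 1: {1,2,3,4,5,6,7,8,10,11,12,13,14}  ✓accept
'b' @ 2: {1,2,3,4,5,6,8,10,13,14,15}  ✓accept
'd' @ 3: {1,2,3,4,6,7,8,9,10,12,13,14,15}  ✓accept
final: {1,2,3,4,6,7,8,9,10,12,13,14,15}; accept 1 in set

Answer: ACCEPT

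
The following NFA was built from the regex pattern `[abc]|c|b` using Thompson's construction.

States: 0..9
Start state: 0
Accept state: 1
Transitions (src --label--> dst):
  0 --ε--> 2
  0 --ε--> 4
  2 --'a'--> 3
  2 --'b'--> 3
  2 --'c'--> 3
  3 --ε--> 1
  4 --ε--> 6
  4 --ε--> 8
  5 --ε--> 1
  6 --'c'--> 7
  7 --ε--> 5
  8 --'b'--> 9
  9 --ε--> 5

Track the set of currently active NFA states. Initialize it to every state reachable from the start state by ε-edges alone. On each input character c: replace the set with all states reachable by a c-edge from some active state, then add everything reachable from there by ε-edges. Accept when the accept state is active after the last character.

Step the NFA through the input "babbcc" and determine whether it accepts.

Answer: REJECT

Derivation:
start: ε-closure({0}) = {0,2,4,6,8}
'b' @ 1: {1,3,5,9}  [accepting]
'a' @ 2: {}  — no active states
rest 'bbcc' ignored (set empty)
after full input: {}  (accept=1 not in)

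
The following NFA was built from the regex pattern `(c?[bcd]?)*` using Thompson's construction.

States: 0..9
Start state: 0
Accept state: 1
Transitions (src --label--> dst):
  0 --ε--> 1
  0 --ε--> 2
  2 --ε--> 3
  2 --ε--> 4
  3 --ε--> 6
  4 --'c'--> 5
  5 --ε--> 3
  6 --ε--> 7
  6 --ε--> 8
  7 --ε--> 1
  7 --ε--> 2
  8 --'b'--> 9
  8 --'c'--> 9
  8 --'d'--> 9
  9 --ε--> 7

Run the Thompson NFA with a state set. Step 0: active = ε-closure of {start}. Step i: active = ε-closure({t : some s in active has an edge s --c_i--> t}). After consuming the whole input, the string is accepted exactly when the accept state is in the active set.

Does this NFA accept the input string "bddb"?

start: ε-closure({0}) = {0,1,2,3,4,6,7,8}
'b' @ 1: {1,2,3,4,6,7,8,9}  ✓accept
'd' @ 2: {1,2,3,4,6,7,8,9}  ✓accept
'd' @ 3: {1,2,3,4,6,7,8,9}  ✓accept
'b' @ 4: {1,2,3,4,6,7,8,9}  ✓accept
final: {1,2,3,4,6,7,8,9}; accept 1 in set

Answer: ACCEPT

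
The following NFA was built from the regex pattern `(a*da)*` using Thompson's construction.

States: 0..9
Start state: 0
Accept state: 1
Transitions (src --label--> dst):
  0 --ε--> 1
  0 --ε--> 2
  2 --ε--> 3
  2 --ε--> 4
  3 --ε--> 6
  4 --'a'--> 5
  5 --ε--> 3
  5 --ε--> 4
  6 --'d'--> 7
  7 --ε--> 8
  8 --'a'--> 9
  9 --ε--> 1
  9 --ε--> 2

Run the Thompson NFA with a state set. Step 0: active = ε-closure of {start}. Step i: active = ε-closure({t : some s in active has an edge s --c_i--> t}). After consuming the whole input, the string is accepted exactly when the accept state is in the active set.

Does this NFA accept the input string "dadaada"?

Answer: ACCEPT

Derivation:
S₀ = ε-closure({0}) = {0,1,2,3,4,6}
'd' @ 1: {7,8}
'a' @ 2: {1,2,3,4,6,9}  (accept∈set)
'd' @ 3: {7,8}
'a' @ 4: {1,2,3,4,6,9}  (accept∈set)
'a' @ 5: {3,4,5,6}
'd' @ 6: {7,8}
'a' @ 7: {1,2,3,4,6,9}  (accept∈set)
end set {1,2,3,4,6,9} — state 1 in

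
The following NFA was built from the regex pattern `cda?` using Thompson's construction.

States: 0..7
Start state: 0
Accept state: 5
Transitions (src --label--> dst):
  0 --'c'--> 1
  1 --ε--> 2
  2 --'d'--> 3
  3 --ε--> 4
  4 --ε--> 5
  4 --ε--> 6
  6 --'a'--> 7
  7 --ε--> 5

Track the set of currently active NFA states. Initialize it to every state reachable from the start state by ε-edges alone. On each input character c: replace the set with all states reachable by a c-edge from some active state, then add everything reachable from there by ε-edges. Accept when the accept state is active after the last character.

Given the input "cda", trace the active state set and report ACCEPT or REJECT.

initial (ε-close {0}): {0}
'c' @ 1: {1,2}
'd' @ 2: {3,4,5,6}  (accept∈set)
'a' @ 3: {5,7}  (accept∈set)
after full input: {5,7}  (accept=5 in)

Answer: ACCEPT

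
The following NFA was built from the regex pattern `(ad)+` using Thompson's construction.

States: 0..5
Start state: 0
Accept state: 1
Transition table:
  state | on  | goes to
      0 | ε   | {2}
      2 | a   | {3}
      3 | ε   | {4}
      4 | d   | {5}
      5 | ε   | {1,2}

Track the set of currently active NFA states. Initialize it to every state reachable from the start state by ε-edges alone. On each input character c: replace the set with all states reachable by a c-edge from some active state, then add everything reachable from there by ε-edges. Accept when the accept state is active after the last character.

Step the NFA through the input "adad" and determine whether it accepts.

Answer: ACCEPT

Derivation:
initial (ε-close {0}): {0,2}
'a' @ 1: {3,4}
'd' @ 2: {1,2,5}  [accepting]
'a' @ 3: {3,4}
'd' @ 4: {1,2,5}  [accepting]
end set {1,2,5} — state 1 in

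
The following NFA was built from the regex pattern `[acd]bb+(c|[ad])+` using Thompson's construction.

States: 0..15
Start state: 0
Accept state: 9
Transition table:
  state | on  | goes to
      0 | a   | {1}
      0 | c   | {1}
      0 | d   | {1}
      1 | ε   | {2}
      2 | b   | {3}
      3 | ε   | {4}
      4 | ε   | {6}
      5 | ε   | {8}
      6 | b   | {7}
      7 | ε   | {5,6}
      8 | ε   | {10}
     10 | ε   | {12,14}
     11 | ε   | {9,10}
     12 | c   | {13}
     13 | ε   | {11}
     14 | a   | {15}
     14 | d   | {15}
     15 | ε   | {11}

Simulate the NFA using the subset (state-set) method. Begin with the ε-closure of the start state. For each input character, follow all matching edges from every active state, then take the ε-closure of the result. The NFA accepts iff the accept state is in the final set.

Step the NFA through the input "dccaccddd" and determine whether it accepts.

Answer: REJECT

Derivation:
start: ε-closure({0}) = {0}
'd' @ 1: {1,2}
'c' @ 2: {}  — dead — no transitions
rest 'caccddd' ignored (set empty)
final: {}; accept 9 not in set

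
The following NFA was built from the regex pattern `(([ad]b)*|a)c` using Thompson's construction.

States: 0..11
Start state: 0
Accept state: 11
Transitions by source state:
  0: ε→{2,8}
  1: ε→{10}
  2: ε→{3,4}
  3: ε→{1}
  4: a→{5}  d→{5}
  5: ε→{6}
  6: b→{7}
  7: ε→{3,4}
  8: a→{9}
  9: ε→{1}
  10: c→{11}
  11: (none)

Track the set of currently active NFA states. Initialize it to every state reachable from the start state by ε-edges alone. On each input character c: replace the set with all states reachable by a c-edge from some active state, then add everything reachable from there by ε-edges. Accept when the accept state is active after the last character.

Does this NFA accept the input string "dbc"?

S₀ = ε-closure({0}) = {0,1,2,3,4,8,10}
'd' @ 1: {5,6}
'b' @ 2: {1,3,4,7,10}
'c' @ 3: {11}  (accept∈set)
after full input: {11}  (accept=11 in)

Answer: ACCEPT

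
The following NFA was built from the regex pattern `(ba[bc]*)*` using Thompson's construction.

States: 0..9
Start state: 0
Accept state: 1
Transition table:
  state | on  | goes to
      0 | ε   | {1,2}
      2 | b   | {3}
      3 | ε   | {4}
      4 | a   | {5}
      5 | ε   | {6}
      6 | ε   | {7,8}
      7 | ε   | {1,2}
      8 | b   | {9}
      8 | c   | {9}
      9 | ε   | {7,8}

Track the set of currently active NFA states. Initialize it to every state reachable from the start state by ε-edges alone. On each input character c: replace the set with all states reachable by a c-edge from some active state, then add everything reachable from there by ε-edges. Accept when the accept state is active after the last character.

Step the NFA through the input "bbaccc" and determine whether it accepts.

start: ε-closure({0}) = {0,1,2}
'b' @ 1: {3,4}
'b' @ 2: {}  — dead — no transitions
rest 'accc' ignored (set empty)
end set {} — state 1 not in

Answer: REJECT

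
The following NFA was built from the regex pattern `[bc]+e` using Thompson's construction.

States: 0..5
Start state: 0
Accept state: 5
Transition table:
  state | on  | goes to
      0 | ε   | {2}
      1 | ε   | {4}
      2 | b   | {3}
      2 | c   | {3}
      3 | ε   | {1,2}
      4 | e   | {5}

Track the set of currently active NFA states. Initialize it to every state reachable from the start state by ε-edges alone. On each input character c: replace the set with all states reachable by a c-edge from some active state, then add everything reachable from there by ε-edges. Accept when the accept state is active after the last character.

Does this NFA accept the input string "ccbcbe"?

S₀ = ε-closure({0}) = {0,2}
'c' @ 1: {1,2,3,4}
'c' @ 2: {1,2,3,4}
'b' @ 3: {1,2,3,4}
'c' @ 4: {1,2,3,4}
'b' @ 5: {1,2,3,4}
'e' @ 6: {5}  [accepting]
final: {5}; accept 5 in set

Answer: ACCEPT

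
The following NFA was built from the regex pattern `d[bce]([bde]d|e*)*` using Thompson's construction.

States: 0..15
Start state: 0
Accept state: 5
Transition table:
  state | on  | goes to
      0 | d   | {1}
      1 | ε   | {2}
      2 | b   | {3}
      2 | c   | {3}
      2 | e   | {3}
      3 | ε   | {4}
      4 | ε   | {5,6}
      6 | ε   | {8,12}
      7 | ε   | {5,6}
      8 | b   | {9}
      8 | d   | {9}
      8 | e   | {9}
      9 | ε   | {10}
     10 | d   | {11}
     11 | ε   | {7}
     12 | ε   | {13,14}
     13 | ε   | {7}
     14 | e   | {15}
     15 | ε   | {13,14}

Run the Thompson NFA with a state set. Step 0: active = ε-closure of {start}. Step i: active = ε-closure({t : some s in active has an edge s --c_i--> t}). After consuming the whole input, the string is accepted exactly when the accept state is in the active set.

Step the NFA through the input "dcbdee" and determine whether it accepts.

Answer: ACCEPT

Derivation:
start: ε-closure({0}) = {0}
'd' @ 1: {1,2}
'c' @ 2: {3,4,5,6,7,8,12,13,14}  (accept∈set)
'b' @ 3: {9,10}
'd' @ 4: {5,6,7,8,11,12,13,14}  (accept∈set)
'e' @ 5: {5,6,7,8,9,10,12,13,14,15}  (accept∈set)
'e' @ 6: {5,6,7,8,9,10,12,13,14,15}  (accept∈set)
end set {5,6,7,8,9,10,12,13,14,15} — state 5 in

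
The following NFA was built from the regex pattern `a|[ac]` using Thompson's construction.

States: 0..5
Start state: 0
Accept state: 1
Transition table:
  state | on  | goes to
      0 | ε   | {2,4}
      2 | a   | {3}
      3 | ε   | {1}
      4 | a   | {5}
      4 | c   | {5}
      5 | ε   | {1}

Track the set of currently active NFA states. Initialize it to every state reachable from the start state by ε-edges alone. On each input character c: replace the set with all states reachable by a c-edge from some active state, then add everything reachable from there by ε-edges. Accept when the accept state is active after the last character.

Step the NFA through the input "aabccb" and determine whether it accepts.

start: ε-closure({0}) = {0,2,4}
'a' @ 1: {1,3,5}  ✓accept
'a' @ 2: {}  — state set empty
rest 'bccb' ignored (set empty)
final: {}; accept 1 not in set

Answer: REJECT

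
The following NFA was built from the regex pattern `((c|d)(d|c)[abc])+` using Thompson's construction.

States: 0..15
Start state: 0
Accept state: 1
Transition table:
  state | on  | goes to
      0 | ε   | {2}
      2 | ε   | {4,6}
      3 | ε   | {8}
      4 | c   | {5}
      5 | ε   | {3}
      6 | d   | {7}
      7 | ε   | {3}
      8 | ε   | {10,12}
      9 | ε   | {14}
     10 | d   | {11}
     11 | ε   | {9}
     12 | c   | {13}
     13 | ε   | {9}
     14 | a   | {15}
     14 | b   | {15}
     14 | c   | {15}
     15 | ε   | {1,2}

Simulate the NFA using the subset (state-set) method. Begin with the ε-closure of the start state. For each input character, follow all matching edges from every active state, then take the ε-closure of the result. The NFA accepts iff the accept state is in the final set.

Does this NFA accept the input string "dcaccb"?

Answer: ACCEPT

Steps:
initial (ε-close {0}): {0,2,4,6}
'd' @ 1: {3,7,8,10,12}
'c' @ 2: {9,13,14}
'a' @ 3: {1,2,4,6,15}  ✓accept
'c' @ 4: {3,5,8,10,12}
'c' @ 5: {9,13,14}
'b' @ 6: {1,2,4,6,15}  ✓accept
after full input: {1,2,4,6,15}  (accept=1 in)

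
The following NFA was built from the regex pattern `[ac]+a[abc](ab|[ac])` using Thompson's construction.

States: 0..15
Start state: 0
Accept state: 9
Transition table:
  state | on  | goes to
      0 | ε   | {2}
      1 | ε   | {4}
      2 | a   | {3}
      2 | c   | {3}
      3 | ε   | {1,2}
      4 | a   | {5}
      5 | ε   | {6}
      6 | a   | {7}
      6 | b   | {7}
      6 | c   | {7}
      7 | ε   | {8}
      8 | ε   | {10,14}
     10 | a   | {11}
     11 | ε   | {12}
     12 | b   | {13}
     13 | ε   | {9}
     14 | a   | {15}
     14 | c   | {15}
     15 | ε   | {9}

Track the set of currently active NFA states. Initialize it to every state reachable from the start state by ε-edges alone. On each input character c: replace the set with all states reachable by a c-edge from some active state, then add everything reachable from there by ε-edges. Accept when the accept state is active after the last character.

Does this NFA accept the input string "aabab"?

Answer: ACCEPT

Steps:
S₀ = ε-closure({0}) = {0,2}
'a' @ 1: {1,2,3,4}
'a' @ 2: {1,2,3,4,5,6}
'b' @ 3: {7,8,10,14}
'a' @ 4: {9,11,12,15}  (accept∈set)
'b' @ 5: {9,13}  (accept∈set)
after full input: {9,13}  (accept=9 in)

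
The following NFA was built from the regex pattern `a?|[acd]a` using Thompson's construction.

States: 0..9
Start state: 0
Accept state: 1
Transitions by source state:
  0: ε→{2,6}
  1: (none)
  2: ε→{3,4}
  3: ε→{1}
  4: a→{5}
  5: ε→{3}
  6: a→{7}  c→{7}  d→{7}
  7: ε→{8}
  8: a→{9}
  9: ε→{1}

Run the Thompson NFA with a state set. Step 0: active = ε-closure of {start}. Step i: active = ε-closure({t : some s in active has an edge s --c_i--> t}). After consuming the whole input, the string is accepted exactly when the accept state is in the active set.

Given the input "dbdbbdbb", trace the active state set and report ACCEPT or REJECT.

Answer: REJECT

Trace:
start: ε-closure({0}) = {0,1,2,3,4,6}
'd' @ 1: {7,8}
'b' @ 2: {}  — no active states
rest 'dbbdbb' ignored (set empty)
after full input: {}  (accept=1 not in)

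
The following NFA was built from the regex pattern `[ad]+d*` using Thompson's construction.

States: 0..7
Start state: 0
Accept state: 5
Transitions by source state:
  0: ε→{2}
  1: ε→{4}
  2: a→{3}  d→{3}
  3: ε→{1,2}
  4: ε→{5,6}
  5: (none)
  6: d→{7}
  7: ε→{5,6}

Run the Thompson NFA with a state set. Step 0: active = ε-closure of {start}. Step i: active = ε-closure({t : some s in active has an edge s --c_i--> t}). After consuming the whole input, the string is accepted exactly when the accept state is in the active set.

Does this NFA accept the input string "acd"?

Answer: REJECT

Trace:
S₀ = ε-closure({0}) = {0,2}
'a' @ 1: {1,2,3,4,5,6}  ✓accept
'c' @ 2: {}  — dead — no transitions
rest 'd' ignored (set empty)
end set {} — state 5 not in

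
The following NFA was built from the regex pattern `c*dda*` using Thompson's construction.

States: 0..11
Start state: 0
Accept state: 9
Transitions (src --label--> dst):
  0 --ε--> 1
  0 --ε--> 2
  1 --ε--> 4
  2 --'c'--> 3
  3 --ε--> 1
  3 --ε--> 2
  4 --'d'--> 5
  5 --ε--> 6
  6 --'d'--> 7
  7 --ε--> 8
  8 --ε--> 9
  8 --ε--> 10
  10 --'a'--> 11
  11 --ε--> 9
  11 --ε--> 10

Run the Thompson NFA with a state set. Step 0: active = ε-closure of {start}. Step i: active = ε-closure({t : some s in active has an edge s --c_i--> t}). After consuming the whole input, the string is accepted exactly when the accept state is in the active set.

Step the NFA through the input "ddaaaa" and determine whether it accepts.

Answer: ACCEPT

Trace:
start: ε-closure({0}) = {0,1,2,4}
'd' @ 1: {5,6}
'd' @ 2: {7,8,9,10}  [accepting]
'a' @ 3: {9,10,11}  [accepting]
'a' @ 4: {9,10,11}  [accepting]
'a' @ 5: {9,10,11}  [accepting]
'a' @ 6: {9,10,11}  [accepting]
end set {9,10,11} — state 9 in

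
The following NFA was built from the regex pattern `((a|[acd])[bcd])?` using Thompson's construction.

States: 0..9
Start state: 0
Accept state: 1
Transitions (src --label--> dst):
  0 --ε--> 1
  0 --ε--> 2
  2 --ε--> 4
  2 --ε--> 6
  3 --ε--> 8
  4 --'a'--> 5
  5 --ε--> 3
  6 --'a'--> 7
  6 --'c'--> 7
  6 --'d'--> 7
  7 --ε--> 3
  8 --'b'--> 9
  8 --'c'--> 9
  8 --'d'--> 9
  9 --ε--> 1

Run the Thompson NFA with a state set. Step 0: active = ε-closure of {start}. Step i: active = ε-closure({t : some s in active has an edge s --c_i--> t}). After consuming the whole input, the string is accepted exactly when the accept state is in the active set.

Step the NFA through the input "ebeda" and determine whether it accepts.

Answer: REJECT

Derivation:
S₀ = ε-closure({0}) = {0,1,2,4,6}
'e' @ 1: {}  — dead — no transitions
rest 'beda' ignored (set empty)
end set {} — state 1 not in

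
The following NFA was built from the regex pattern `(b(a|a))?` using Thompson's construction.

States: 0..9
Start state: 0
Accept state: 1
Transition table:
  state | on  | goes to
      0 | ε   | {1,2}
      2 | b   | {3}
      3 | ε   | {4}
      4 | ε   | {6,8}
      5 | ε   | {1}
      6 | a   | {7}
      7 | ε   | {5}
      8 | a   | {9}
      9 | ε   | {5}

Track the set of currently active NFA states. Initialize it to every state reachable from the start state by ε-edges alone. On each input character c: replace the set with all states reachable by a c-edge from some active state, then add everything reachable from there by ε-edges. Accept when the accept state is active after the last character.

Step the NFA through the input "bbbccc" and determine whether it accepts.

Answer: REJECT

Trace:
start: ε-closure({0}) = {0,1,2}
'b' @ 1: {3,4,6,8}
'b' @ 2: {}  — dead — no transitions
rest 'bccc' ignored (set empty)
end set {} — state 1 not in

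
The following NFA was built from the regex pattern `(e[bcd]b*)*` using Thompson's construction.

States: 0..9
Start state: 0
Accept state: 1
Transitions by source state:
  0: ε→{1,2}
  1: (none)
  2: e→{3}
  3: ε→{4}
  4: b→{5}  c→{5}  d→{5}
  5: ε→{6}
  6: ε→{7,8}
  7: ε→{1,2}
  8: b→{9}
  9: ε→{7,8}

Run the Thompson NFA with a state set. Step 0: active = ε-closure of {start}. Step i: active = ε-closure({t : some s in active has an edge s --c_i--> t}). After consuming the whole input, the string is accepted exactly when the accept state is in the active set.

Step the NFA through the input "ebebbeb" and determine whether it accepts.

Answer: ACCEPT

Steps:
start: ε-closure({0}) = {0,1,2}
'e' @ 1: {3,4}
'b' @ 2: {1,2,5,6,7,8}  (accept∈set)
'e' @ 3: {3,4}
'b' @ 4: {1,2,5,6,7,8}  (accept∈set)
'b' @ 5: {1,2,7,8,9}  (accept∈set)
'e' @ 6: {3,4}
'b' @ 7: {1,2,5,6,7,8}  (accept∈set)
after full input: {1,2,5,6,7,8}  (accept=1 in)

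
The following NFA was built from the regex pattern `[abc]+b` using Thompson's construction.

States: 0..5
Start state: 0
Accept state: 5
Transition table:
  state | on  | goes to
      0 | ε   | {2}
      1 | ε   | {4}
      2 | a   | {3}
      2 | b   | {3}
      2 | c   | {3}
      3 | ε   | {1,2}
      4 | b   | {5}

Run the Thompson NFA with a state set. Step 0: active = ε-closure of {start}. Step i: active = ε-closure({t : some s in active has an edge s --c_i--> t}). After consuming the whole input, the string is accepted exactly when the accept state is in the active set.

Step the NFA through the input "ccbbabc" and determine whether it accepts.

S₀ = ε-closure({0}) = {0,2}
'c' @ 1: {1,2,3,4}
'c' @ 2: {1,2,3,4}
'b' @ 3: {1,2,3,4,5}  ✓accept
'b' @ 4: {1,2,3,4,5}  ✓accept
'a' @ 5: {1,2,3,4}
'b' @ 6: {1,2,3,4,5}  ✓accept
'c' @ 7: {1,2,3,4}
after full input: {1,2,3,4}  (accept=5 not in)

Answer: REJECT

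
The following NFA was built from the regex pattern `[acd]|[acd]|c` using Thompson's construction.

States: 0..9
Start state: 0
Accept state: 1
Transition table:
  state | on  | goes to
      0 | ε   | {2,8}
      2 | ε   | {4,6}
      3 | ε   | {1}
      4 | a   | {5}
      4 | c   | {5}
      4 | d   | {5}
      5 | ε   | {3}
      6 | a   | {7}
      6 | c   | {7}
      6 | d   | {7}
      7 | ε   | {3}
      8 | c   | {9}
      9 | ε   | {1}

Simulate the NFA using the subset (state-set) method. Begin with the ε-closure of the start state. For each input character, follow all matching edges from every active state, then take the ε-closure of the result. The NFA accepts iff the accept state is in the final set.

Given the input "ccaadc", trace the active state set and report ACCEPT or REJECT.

Answer: REJECT

Trace:
initial (ε-close {0}): {0,2,4,6,8}
'c' @ 1: {1,3,5,7,9}  [accepting]
'c' @ 2: {}  — dead — no transitions
rest 'aadc' ignored (set empty)
final: {}; accept 1 not in set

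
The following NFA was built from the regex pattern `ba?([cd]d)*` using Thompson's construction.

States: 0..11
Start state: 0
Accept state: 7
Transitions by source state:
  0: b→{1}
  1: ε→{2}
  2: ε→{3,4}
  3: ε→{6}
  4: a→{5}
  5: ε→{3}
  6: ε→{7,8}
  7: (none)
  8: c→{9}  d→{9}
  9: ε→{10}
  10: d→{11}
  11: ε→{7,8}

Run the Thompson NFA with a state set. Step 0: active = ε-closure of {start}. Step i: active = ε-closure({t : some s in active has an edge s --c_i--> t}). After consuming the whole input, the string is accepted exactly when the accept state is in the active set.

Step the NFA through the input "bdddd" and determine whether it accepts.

Answer: ACCEPT

Trace:
start: ε-closure({0}) = {0}
'b' @ 1: {1,2,3,4,6,7,8}  ✓accept
'd' @ 2: {9,10}
'd' @ 3: {7,8,11}  ✓accept
'd' @ 4: {9,10}
'd' @ 5: {7,8,11}  ✓accept
end set {7,8,11} — state 7 in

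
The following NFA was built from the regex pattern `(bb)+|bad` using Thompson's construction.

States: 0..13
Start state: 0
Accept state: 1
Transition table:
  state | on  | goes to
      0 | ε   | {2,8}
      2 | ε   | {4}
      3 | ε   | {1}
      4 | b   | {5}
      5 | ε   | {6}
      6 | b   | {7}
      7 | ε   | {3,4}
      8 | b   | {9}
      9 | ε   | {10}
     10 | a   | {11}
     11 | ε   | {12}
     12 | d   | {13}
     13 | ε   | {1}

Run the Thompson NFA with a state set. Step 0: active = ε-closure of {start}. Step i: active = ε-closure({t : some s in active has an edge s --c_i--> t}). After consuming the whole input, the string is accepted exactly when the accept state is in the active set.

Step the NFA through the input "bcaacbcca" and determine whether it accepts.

Answer: REJECT

Steps:
start: ε-closure({0}) = {0,2,4,8}
'b' @ 1: {5,6,9,10}
'c' @ 2: {}  — dead — no transitions
rest 'aacbcca' ignored (set empty)
final: {}; accept 1 not in set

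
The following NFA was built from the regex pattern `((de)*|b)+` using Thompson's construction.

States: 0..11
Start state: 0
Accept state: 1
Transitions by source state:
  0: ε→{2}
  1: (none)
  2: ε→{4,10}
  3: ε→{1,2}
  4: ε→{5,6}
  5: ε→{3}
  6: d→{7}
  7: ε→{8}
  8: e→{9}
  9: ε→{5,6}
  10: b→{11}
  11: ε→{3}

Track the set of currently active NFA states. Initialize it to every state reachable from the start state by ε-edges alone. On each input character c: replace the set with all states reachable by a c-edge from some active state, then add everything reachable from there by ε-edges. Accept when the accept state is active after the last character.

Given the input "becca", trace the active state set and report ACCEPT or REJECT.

start: ε-closure({0}) = {0,1,2,3,4,5,6,10}
'b' @ 1: {1,2,3,4,5,6,10,11}  [accepting]
'e' @ 2: {}  — no active states
rest 'cca' ignored (set empty)
final: {}; accept 1 not in set

Answer: REJECT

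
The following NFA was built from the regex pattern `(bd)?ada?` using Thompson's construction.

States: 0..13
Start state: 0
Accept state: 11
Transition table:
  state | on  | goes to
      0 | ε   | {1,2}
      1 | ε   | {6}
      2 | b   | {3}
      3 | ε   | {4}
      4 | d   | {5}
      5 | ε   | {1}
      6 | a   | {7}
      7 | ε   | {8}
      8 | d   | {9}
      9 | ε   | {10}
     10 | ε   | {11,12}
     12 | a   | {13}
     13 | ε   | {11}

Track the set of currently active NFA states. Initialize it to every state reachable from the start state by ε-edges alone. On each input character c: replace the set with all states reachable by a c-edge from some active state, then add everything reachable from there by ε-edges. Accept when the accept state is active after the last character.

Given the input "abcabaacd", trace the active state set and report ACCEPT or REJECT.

initial (ε-close {0}): {0,1,2,6}
'a' @ 1: {7,8}
'b' @ 2: {}  — state set empty
rest 'cabaacd' ignored (set empty)
after full input: {}  (accept=11 not in)

Answer: REJECT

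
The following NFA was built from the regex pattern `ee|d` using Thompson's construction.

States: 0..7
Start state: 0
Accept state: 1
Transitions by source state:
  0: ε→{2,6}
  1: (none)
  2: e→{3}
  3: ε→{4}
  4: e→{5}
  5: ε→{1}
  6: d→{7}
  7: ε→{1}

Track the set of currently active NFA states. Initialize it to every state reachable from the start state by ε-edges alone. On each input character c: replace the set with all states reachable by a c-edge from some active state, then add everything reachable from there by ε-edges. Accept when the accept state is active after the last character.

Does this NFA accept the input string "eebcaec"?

initial (ε-close {0}): {0,2,6}
'e' @ 1: {3,4}
'e' @ 2: {1,5}  ✓accept
'b' @ 3: {}  — dead — no transitions
rest 'caec' ignored (set empty)
end set {} — state 1 not in

Answer: REJECT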